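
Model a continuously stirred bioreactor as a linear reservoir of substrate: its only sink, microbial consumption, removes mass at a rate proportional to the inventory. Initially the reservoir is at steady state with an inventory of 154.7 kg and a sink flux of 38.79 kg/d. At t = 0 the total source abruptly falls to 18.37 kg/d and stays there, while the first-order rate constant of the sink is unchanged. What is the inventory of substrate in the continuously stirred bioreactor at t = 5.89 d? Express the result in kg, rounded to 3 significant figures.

91.9 kg

Residence time τ = M₀/F₀ = 3.988 d. The eventual steady state is M_∞ = M₀·(F₁/F₀) = 154.7 × 18.37/38.79 = 73.262 kg.
The anomaly ΔM(t) = M(t) − M_∞ decays as ΔM₀·e^(−t/τ) with ΔM₀ = 154.7 − 73.262 = 81.44 kg.
At t = 5.89 d, e^(−t/τ) = e^(−1.477) = 0.2283, so ΔM = 18.60 kg and M = 73.262 + 18.60 = 91.858 kg.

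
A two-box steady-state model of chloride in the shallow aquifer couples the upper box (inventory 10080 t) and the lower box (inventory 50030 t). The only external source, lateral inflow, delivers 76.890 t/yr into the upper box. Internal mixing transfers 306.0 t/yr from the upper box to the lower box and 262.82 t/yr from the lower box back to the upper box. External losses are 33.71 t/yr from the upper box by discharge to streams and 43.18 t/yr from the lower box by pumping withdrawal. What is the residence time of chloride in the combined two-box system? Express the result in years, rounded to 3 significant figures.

782 yr

For the system as a whole, the A↔B exchange is internal and contributes nothing to the throughput; only the external sinks remove mass.
M_total = 10080 + 50030 = 60110 t.
ΣF_external_out = 33.71 + 43.18 = 76.890 t/yr.
τ = M_total / ΣF_ext = 60110 / 76.890 = 781.8 yr.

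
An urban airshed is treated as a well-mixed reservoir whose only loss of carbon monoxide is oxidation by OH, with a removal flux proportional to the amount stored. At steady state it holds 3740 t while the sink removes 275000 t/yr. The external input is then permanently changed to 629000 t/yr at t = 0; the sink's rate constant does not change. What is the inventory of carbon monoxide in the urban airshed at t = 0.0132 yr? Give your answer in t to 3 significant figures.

6730 t

τ = M₀/F₀ = 3740/275000 = 0.01360 yr; rate constant k = 1/τ.
New steady state M_∞ = F₁/k = F₁·τ = 629000 × 0.01360 = 8554.4 t.
M(t) = M_∞ + (M₀ − M_∞)·e^(−t/τ); t/τ = 0.0132/0.01360 = 0.9706, so e^(−t/τ) = 0.3789.
M(t) = 8554.4 − 4814 × 0.3789 = 6730.4 t.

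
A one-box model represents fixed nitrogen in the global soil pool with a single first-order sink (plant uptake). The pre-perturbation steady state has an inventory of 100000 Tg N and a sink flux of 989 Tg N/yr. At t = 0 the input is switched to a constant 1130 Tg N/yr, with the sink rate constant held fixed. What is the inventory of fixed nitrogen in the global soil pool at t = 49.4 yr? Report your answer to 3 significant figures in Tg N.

106000 Tg N

Residence time τ = M₀/F₀ = 101.1 yr. The eventual steady state is M_∞ = M₀·(F₁/F₀) = 100000 × 1130/989 = 114260 Tg N.
The anomaly ΔM(t) = M(t) − M_∞ decays as ΔM₀·e^(−t/τ) with ΔM₀ = 100000 − 114260 = −14260 Tg N.
At t = 49.4 yr, e^(−t/τ) = e^(−0.4886) = 0.6135, so ΔM = −8747 Tg N and M = 114260 − 8747 = 105510 Tg N.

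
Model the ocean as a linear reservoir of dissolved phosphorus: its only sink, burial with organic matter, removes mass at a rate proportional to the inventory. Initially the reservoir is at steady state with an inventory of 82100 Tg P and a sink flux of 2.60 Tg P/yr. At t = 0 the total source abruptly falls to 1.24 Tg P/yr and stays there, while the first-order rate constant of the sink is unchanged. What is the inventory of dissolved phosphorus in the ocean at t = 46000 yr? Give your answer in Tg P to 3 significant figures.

49200 Tg P

The sink rate constant is k = F₀/M₀ = 2.60/82100 = 3.167×10^-5 yr⁻¹.
Solving dM/dt = F₁ − kM with M(0) = M₀ gives M(t) = F₁/k + (M₀ − F₁/k)·e^(−kt).
F₁/k = 1.24/3.167×10^-5 = 39155 Tg P; kt = 3.167×10^-5 × 46000 = 1.457, e^(−kt) = 0.2330.
M(46000) = 39155 + (82100 − 39155) × 0.2330 = 39155 + 10010 = 49161 Tg P.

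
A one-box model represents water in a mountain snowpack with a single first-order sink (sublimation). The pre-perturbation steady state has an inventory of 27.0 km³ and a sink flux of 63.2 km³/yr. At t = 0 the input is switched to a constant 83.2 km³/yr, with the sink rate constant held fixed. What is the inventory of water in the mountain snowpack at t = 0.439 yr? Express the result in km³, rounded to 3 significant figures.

32.5 km³

τ = M₀/F₀ = 27.0/63.2 = 0.4272 yr; rate constant k = 1/τ.
New steady state M_∞ = F₁/k = F₁·τ = 83.2 × 0.4272 = 35.544 km³.
M(t) = M_∞ + (M₀ − M_∞)·e^(−t/τ); t/τ = 0.439/0.4272 = 1.028, so e^(−t/τ) = 0.3579.
M(t) = 35.544 − 8.544 × 0.3579 = 32.487 km³.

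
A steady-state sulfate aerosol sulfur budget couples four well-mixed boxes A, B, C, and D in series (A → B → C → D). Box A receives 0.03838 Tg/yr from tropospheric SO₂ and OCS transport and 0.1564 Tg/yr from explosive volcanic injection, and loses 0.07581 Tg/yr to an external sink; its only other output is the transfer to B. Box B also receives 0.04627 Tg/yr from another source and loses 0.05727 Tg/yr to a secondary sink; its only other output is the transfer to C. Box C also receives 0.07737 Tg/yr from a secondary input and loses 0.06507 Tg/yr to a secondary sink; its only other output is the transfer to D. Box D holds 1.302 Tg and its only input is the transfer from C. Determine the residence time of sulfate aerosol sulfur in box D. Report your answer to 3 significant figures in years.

Box A: F(A→B) = (0.03838 + 0.1564) − 0.07581 = 0.11897 Tg/yr.
Box B: F(B→C) = (0.11897 + 0.04627) − 0.05727 = 0.10797 Tg/yr.
Box C: F(C→D) = (0.10797 + 0.07737) − 0.06507 = 0.12027 Tg/yr.
Box D throughput = its input = 0.12027 Tg/yr; τ = 1.302 / 0.12027 = 10.83 yr.

10.8 yr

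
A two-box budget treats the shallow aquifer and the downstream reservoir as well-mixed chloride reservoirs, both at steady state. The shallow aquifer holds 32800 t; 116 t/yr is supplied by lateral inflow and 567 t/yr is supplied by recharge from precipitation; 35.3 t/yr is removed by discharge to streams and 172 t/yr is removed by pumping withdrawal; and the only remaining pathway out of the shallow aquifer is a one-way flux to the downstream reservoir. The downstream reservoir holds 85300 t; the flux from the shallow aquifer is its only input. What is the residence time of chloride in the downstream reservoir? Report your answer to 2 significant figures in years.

Balance the shallow aquifer: ΣF_in = 116 + 567 = 683.00 t/yr.
Flux to the downstream reservoir = ΣF_in − (35.3 + 172) = 475.70 t/yr.
At steady state the output of the downstream reservoir equals its input, 475.70 t/yr.
τ = M / F = 85300 / 475.70 = 179.3 yr.

180 yr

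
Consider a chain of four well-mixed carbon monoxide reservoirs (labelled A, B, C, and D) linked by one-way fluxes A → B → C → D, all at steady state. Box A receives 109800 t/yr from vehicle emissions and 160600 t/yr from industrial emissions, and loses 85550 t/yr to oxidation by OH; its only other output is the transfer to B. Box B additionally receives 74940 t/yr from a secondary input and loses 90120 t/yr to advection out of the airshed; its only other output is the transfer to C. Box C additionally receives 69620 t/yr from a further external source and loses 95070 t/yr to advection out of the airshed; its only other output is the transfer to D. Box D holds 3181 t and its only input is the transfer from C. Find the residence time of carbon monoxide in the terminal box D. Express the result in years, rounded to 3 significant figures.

Box A: F(A→B) = (109800 + 160600) − 85550 = 184850 t/yr.
Box B: F(B→C) = (184850 + 74940) − 90120 = 169670 t/yr.
Box C: F(C→D) = (169670 + 69620) − 95070 = 144220 t/yr.
Box D throughput = its input = 144220 t/yr; τ = 3181 / 144220 = 0.02206 yr.

0.0221 yr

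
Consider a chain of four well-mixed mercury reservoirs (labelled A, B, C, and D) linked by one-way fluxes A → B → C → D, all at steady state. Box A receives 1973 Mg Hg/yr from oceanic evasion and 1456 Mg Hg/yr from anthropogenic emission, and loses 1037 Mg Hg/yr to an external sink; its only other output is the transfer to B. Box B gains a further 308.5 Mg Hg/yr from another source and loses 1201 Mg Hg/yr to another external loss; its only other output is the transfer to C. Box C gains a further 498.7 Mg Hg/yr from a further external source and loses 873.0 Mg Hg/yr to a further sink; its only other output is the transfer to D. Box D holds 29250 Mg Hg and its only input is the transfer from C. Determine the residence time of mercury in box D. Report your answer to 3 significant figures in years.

Box A: F(A→B) = (1973 + 1456) − 1037 = 2392.0 Mg Hg/yr.
Box B: F(B→C) = (2392.0 + 308.5) − 1201 = 1499.5 Mg Hg/yr.
Box C: F(C→D) = (1499.5 + 498.7) − 873.0 = 1125.2 Mg Hg/yr.
Box D throughput = its input = 1125.2 Mg Hg/yr; τ = 29250 / 1125.2 = 26.00 yr.

26.0 yr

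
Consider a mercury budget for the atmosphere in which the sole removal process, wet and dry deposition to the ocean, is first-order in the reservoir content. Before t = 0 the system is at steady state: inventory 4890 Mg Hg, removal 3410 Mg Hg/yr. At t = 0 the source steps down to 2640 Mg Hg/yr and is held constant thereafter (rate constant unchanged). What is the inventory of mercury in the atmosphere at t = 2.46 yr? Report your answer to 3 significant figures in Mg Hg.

3980 Mg Hg

τ = M₀/F₀ = 4890/3410 = 1.434 yr; rate constant k = 1/τ.
New steady state M_∞ = F₁/k = F₁·τ = 2640 × 1.434 = 3785.8 Mg Hg.
M(t) = M_∞ + (M₀ − M_∞)·e^(−t/τ); t/τ = 2.46/1.434 = 1.715, so e^(−t/τ) = 0.1799.
M(t) = 3785.8 + 1104 × 0.1799 = 3984.4 Mg Hg.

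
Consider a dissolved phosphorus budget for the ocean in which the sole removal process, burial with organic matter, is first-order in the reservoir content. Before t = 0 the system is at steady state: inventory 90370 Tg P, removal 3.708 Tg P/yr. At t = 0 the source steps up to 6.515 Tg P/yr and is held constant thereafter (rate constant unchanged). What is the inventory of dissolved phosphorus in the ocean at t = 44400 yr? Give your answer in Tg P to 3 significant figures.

148000 Tg P

The sink rate constant is k = F₀/M₀ = 3.708/90370 = 4.103×10^-5 yr⁻¹.
Solving dM/dt = F₁ − kM with M(0) = M₀ gives M(t) = F₁/k + (M₀ − F₁/k)·e^(−kt).
F₁/k = 6.515/4.103×10^-5 = 158780 Tg P; kt = 4.103×10^-5 × 44400 = 1.822, e^(−kt) = 0.1617.
M(44400) = 158780 + (90370 − 158780) × 0.1617 = 158780 − 11060 = 147720 Tg P.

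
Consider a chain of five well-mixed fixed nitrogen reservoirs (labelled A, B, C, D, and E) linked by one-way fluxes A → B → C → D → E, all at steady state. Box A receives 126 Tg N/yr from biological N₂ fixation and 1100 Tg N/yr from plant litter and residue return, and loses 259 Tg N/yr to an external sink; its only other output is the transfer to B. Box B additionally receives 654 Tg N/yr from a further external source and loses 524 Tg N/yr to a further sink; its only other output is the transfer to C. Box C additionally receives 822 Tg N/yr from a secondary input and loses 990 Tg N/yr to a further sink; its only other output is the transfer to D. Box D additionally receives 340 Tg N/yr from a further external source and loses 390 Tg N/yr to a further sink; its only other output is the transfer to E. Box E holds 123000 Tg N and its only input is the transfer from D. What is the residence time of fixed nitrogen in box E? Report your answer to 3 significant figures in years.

140 yr

Box A: F(A→B) = (126 + 1100) − 259 = 967.00 Tg N/yr.
Box B: F(B→C) = (967.00 + 654) − 524 = 1097.0 Tg N/yr.
Box C: F(C→D) = (1097.0 + 822) − 990 = 929.00 Tg N/yr.
Box D: F(D→E) = (929.00 + 340) − 390 = 879.00 Tg N/yr.
Box E throughput = its input = 879.00 Tg N/yr; τ = 123000 / 879.00 = 139.9 yr.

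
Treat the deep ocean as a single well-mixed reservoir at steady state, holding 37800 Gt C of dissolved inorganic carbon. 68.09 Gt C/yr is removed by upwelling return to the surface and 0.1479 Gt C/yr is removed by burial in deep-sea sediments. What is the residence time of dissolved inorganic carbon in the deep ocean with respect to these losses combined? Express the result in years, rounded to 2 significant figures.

550 yr

Total removal = 68.09 + 0.1479 = 68.238 Gt C/yr.
τ = M / ΣF_out = 37800 / 68.238 = 553.9 yr.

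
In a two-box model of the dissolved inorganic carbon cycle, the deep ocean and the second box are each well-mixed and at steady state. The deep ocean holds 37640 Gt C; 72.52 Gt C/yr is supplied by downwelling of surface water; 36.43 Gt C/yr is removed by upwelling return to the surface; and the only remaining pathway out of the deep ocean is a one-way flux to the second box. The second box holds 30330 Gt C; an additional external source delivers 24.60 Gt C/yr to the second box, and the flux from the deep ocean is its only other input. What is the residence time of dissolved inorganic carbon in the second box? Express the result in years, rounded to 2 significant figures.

Balance the deep ocean: ΣF_in = 72.520 Gt C/yr.
Flux to the second box = ΣF_in − (36.43) = 36.090 Gt C/yr.
Total input to the second box = 36.090 + 24.60 = 60.690 Gt C/yr; at steady state this equals its total output.
τ = M / F = 30330 / 60.690 = 499.8 yr.

500 yr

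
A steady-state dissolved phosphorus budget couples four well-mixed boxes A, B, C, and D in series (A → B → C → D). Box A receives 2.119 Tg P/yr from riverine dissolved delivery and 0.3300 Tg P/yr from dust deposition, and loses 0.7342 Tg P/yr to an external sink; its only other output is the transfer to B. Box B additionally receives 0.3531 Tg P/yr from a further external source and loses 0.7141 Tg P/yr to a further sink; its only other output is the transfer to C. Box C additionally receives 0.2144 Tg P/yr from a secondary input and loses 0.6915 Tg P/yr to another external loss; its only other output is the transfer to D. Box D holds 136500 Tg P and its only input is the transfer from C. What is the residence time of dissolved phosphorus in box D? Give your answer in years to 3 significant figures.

156000 yr

Box A: F(A→B) = (2.119 + 0.3300) − 0.7342 = 1.7148 Tg P/yr.
Box B: F(B→C) = (1.7148 + 0.3531) − 0.7141 = 1.3538 Tg P/yr.
Box C: F(C→D) = (1.3538 + 0.2144) − 0.6915 = 0.87670 Tg P/yr.
Box D throughput = its input = 0.87670 Tg P/yr; τ = 136500 / 0.87670 = 155700 yr.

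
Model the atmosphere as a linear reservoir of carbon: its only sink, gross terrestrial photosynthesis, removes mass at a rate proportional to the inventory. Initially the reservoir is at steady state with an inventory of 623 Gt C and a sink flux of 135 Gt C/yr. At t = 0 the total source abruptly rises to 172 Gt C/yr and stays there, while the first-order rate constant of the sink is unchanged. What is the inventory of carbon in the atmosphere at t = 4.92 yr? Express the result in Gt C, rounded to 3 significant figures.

Residence time τ = M₀/F₀ = 4.615 yr. The eventual steady state is M_∞ = M₀·(F₁/F₀) = 623 × 172/135 = 793.75 Gt C.
The anomaly ΔM(t) = M(t) − M_∞ decays as ΔM₀·e^(−t/τ) with ΔM₀ = 623 − 793.75 = −170.7 Gt C.
At t = 4.92 yr, e^(−t/τ) = e^(−1.066) = 0.3443, so ΔM = −58.80 Gt C and M = 793.75 − 58.80 = 734.95 Gt C.

735 Gt C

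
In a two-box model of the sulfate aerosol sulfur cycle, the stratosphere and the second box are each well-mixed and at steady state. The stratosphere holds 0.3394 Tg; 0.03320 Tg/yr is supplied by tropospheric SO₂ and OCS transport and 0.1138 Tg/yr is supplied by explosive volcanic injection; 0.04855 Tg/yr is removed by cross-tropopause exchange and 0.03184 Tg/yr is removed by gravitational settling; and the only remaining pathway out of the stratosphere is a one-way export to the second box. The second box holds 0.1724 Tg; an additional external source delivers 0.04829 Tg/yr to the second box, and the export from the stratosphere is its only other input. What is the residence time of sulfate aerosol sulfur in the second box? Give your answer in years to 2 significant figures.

1.5 yr

Balance the stratosphere: ΣF_in = 0.03320 + 0.1138 = 0.14700 Tg/yr.
Export to the second box = ΣF_in − (0.04855 + 0.03184) = 0.066610 Tg/yr.
Total input to the second box = 0.066610 + 0.04829 = 0.11490 Tg/yr; at steady state this equals its total output.
τ = M / F = 0.1724 / 0.11490 = 1.500 yr.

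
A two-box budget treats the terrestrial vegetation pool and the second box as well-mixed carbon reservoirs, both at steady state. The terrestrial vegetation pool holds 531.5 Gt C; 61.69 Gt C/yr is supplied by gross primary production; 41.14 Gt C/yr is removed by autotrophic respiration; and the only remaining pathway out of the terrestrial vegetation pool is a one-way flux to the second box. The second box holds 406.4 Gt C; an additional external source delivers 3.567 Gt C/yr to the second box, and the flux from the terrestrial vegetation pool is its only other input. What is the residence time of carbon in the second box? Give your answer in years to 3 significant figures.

Balance the terrestrial vegetation pool: ΣF_in = 61.690 Gt C/yr.
Flux to the second box = ΣF_in − (41.14) = 20.550 Gt C/yr.
Total input to the second box = 20.550 + 3.567 = 24.117 Gt C/yr; at steady state this equals its total output.
τ = M / F = 406.4 / 24.117 = 16.85 yr.

16.9 yr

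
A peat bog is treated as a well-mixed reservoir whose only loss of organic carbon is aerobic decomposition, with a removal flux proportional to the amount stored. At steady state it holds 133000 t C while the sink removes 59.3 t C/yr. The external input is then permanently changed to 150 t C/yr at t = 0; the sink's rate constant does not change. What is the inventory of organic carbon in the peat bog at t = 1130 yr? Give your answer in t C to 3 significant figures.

214000 t C

τ = M₀/F₀ = 133000/59.3 = 2243 yr; rate constant k = 1/τ.
New steady state M_∞ = F₁/k = F₁·τ = 150 × 2243 = 336420 t C.
M(t) = M_∞ + (M₀ − M_∞)·e^(−t/τ); t/τ = 1130/2243 = 0.5038, so e^(−t/τ) = 0.6042.
M(t) = 336420 − 203400 × 0.6042 = 213510 t C.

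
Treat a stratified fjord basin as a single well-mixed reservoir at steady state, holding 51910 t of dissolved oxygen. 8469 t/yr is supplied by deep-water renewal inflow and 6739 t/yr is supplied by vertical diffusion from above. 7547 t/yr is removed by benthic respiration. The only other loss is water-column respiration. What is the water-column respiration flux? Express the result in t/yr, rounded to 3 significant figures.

At steady state ΣF_in = ΣF_out.
ΣF_in = 8469 + 6739 = 15208 t/yr.
Water-column respiration flux = ΣF_in − (7547) = 15208 − 7547 = 7661 t/yr.

7660 t/yr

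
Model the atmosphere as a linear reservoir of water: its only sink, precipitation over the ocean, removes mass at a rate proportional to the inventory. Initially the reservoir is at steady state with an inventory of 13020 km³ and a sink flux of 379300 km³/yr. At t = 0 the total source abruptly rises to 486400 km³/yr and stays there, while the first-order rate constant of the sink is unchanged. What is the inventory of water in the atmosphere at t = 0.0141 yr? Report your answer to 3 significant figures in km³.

τ = M₀/F₀ = 13020/379300 = 0.03433 yr; rate constant k = 1/τ.
New steady state M_∞ = F₁/k = F₁·τ = 486400 × 0.03433 = 16696 km³.
M(t) = M_∞ + (M₀ − M_∞)·e^(−t/τ); t/τ = 0.0141/0.03433 = 0.4108, so e^(−t/τ) = 0.6631.
M(t) = 16696 − 3676 × 0.6631 = 14258 km³.

14300 km³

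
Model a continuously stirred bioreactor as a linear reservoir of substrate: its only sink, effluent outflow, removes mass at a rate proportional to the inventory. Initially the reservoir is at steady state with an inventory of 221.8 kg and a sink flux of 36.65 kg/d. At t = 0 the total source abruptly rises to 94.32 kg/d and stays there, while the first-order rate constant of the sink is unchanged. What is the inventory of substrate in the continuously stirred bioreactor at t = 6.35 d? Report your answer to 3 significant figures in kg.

449 kg

Residence time τ = M₀/F₀ = 6.052 d. The eventual steady state is M_∞ = M₀·(F₁/F₀) = 221.8 × 94.32/36.65 = 570.81 kg.
The anomaly ΔM(t) = M(t) − M_∞ decays as ΔM₀·e^(−t/τ) with ΔM₀ = 221.8 − 570.81 = −349.0 kg.
At t = 6.35 d, e^(−t/τ) = e^(−1.049) = 0.3502, so ΔM = −122.2 kg and M = 570.81 − 122.2 = 448.59 kg.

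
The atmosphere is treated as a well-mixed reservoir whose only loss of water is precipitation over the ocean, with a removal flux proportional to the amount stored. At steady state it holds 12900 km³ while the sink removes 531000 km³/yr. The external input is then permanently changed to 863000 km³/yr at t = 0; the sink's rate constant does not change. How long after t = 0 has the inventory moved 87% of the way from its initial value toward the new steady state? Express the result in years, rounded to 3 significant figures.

0.0496 yr

τ = M₀/F₀ = 12900/531000 = 0.02429 yr.
The remaining gap fraction is e^(−t/τ); 87% covered ⇒ e^(−t/τ) = 0.130.
t = −τ ln(0.130) = 0.02429 × 2.040 = 0.04956 yr.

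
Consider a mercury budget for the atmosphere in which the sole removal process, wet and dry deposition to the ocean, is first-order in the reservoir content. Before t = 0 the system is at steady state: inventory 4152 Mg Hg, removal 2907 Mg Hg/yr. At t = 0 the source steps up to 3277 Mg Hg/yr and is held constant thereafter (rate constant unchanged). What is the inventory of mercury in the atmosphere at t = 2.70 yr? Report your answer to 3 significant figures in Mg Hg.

τ = M₀/F₀ = 4152/2907 = 1.428 yr; rate constant k = 1/τ.
New steady state M_∞ = F₁/k = F₁·τ = 3277 × 1.428 = 4680.5 Mg Hg.
M(t) = M_∞ + (M₀ − M_∞)·e^(−t/τ); t/τ = 2.70/1.428 = 1.890, so e^(−t/τ) = 0.1510.
M(t) = 4680.5 − 528.5 × 0.1510 = 4600.7 Mg Hg.

4600 Mg Hg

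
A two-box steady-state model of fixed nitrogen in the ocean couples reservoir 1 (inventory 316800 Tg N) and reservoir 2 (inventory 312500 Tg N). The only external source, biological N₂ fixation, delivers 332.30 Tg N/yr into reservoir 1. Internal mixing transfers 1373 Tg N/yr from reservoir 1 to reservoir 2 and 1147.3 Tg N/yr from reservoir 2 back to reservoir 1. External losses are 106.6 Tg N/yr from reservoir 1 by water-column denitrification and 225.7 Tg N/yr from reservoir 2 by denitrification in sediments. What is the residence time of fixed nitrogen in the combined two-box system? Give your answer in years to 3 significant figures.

1890 yr

Residence time in the combined system uses the total inventory and the total *external* removal — internal exchanges between the two boxes cancel.
M_total = 316800 + 312500 = 629300 Tg N.
ΣF_external_out = 106.6 + 225.7 = 332.30 Tg N/yr.
τ = M_total / ΣF_ext = 629300 / 332.30 = 1894 yr.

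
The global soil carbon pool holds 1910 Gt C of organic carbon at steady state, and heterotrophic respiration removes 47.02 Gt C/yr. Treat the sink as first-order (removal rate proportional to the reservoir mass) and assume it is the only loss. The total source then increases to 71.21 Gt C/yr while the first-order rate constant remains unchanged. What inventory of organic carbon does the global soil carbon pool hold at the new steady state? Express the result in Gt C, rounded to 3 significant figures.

2890 Gt C

Rate constant k = F/M = 47.02 / 1910 = 0.02462 yr⁻¹.
At the new steady state, source = k·M_new ⇒ M_new = 71.21 / 0.02462 = 2893 Gt C.
(Equivalently M_new = M × F_new/F_old = 1910 × 71.21/47.02.)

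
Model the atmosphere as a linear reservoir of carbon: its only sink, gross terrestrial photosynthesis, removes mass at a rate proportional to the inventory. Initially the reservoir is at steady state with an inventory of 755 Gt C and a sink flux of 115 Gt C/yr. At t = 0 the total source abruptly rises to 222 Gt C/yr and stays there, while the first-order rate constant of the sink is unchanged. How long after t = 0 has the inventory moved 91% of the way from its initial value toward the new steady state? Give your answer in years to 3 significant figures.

τ = M₀/F₀ = 755/115 = 6.565 yr.
The remaining gap fraction is e^(−t/τ); 91% covered ⇒ e^(−t/τ) = 0.0900.
t = −τ ln(0.0900) = 6.565 × 2.408 = 15.81 yr.

15.8 yr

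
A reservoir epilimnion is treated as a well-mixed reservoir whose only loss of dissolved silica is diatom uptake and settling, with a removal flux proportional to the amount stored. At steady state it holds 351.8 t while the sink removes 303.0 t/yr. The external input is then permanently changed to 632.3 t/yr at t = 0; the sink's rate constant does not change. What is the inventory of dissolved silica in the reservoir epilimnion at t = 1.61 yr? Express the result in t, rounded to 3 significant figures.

τ = M₀/F₀ = 351.8/303.0 = 1.161 yr; rate constant k = 1/τ.
New steady state M_∞ = F₁/k = F₁·τ = 632.3 × 1.161 = 734.14 t.
M(t) = M_∞ + (M₀ − M_∞)·e^(−t/τ); t/τ = 1.61/1.161 = 1.387, so e^(−t/τ) = 0.2499.
M(t) = 734.14 − 382.3 × 0.2499 = 638.59 t.

639 t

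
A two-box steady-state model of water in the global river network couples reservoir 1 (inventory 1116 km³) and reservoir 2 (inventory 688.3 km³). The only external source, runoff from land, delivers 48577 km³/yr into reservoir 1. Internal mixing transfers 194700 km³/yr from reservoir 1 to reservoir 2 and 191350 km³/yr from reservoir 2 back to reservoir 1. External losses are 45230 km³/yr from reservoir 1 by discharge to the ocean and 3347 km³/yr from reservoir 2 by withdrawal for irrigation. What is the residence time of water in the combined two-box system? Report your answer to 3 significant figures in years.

0.0371 yr

Treat the two boxes together as one reservoir: the mixing fluxes between them are internal recycling, so τ = ΣM / Σ(external losses).
M_total = 1116 + 688.3 = 1804.3 km³.
ΣF_external_out = 45230 + 3347 = 48577 km³/yr.
τ = M_total / ΣF_ext = 1804.3 / 48577 = 0.03714 yr.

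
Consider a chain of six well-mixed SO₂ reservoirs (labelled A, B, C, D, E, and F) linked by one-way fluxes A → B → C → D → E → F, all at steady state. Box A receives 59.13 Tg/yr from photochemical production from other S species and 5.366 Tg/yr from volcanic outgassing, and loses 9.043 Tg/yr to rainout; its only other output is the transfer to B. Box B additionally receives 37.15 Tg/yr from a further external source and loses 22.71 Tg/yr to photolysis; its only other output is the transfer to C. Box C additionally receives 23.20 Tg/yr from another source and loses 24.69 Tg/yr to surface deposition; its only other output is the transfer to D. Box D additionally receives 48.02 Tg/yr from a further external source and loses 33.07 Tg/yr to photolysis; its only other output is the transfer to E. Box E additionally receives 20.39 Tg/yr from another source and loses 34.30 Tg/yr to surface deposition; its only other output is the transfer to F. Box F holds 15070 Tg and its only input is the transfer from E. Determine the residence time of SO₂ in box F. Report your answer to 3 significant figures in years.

Box A: F(A→B) = (59.13 + 5.366) − 9.043 = 55.453 Tg/yr.
Box B: F(B→C) = (55.453 + 37.15) − 22.71 = 69.893 Tg/yr.
Box C: F(C→D) = (69.893 + 23.20) − 24.69 = 68.403 Tg/yr.
Box D: F(D→E) = (68.403 + 48.02) − 33.07 = 83.353 Tg/yr.
Box E: F(E→F) = (83.353 + 20.39) − 34.30 = 69.443 Tg/yr.
Box F throughput = its input = 69.443 Tg/yr; τ = 15070 / 69.443 = 217.0 yr.

217 yr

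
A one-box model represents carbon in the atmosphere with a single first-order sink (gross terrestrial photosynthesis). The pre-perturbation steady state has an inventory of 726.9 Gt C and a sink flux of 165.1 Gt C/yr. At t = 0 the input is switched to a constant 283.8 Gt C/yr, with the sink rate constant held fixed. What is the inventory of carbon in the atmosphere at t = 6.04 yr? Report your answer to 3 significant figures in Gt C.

The sink rate constant is k = F₀/M₀ = 165.1/726.9 = 0.2271 yr⁻¹.
Solving dM/dt = F₁ − kM with M(0) = M₀ gives M(t) = F₁/k + (M₀ − F₁/k)·e^(−kt).
F₁/k = 283.8/0.2271 = 1249.5 Gt C; kt = 0.2271 × 6.04 = 1.372, e^(−kt) = 0.2536.
M(6.04) = 1249.5 + (726.9 − 1249.5) × 0.2536 = 1249.5 − 132.6 = 1117.0 Gt C.

1120 Gt C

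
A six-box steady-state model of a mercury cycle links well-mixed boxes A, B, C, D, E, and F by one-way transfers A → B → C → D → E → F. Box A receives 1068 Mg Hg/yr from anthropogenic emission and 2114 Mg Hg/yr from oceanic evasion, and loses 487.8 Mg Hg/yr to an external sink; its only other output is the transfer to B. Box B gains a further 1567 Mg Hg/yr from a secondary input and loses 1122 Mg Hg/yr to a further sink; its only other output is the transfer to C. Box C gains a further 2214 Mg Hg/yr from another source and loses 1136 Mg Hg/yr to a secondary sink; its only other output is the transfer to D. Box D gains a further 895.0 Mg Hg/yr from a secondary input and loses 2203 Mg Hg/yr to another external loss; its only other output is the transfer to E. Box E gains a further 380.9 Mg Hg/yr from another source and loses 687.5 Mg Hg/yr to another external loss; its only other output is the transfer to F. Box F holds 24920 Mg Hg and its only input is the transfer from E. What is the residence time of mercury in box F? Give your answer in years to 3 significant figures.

9.58 yr

Box A: F(A→B) = (1068 + 2114) − 487.8 = 2694.2 Mg Hg/yr.
Box B: F(B→C) = (2694.2 + 1567) − 1122 = 3139.2 Mg Hg/yr.
Box C: F(C→D) = (3139.2 + 2214) − 1136 = 4217.2 Mg Hg/yr.
Box D: F(D→E) = (4217.2 + 895.0) − 2203 = 2909.2 Mg Hg/yr.
Box E: F(E→F) = (2909.2 + 380.9) − 687.5 = 2602.6 Mg Hg/yr.
Box F throughput = its input = 2602.6 Mg Hg/yr; τ = 24920 / 2602.6 = 9.575 yr.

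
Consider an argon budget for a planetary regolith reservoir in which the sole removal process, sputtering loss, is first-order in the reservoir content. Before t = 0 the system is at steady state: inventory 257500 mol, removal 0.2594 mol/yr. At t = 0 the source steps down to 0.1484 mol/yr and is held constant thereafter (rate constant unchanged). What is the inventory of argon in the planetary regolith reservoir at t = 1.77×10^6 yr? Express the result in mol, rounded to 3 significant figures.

166000 mol

Residence time τ = M₀/F₀ = 992700 yr. The eventual steady state is M_∞ = M₀·(F₁/F₀) = 257500 × 0.1484/0.2594 = 147310 mol.
The anomaly ΔM(t) = M(t) − M_∞ decays as ΔM₀·e^(−t/τ) with ΔM₀ = 257500 − 147310 = 110200 mol.
At t = 1.77×10^6 yr, e^(−t/τ) = e^(−1.783) = 0.1681, so ΔM = 18520 mol and M = 147310 + 18520 = 165840 mol.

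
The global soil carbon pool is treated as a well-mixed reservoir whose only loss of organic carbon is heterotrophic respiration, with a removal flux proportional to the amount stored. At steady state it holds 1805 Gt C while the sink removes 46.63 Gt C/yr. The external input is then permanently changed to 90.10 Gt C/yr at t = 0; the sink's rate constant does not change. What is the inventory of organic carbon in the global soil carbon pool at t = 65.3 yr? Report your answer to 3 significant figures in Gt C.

3180 Gt C

τ = M₀/F₀ = 1805/46.63 = 38.71 yr; rate constant k = 1/τ.
New steady state M_∞ = F₁/k = F₁·τ = 90.10 × 38.71 = 3487.7 Gt C.
M(t) = M_∞ + (M₀ − M_∞)·e^(−t/τ); t/τ = 65.3/38.71 = 1.687, so e^(−t/τ) = 0.1851.
M(t) = 3487.7 − 1683 × 0.1851 = 3176.2 Gt C.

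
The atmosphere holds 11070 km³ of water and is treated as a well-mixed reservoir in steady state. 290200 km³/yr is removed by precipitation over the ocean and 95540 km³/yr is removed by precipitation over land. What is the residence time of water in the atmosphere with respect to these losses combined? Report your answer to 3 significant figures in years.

Total removal = 290200 + 95540 = 385740 km³/yr.
τ = M / ΣF_out = 11070 / 385740 = 0.02870 yr.

0.0287 yr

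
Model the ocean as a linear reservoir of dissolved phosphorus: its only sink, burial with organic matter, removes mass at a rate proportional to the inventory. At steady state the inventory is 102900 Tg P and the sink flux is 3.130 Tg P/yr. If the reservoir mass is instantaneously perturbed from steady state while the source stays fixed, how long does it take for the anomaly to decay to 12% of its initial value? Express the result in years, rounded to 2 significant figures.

For a linear reservoir the anomaly decays as exp(−t/τ) with τ = M/F = 102900/3.130 = 32880 yr.
exp(−t/τ) = 0.12 ⇒ t = −τ ln(0.12) = 32880 × 2.120 = 69700 yr.

70000 yr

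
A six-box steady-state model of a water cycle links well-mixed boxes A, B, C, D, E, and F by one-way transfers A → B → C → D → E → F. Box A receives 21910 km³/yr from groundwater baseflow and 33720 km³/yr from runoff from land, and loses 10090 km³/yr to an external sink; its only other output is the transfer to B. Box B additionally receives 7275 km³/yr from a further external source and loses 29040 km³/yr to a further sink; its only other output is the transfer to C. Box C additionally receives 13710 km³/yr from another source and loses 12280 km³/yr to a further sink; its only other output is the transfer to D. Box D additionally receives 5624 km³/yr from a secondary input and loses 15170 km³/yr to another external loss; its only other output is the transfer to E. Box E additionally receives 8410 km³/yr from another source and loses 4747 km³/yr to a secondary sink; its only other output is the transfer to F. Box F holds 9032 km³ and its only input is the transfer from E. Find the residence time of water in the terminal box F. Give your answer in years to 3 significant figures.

Box A: F(A→B) = (21910 + 33720) − 10090 = 45540 km³/yr.
Box B: F(B→C) = (45540 + 7275) − 29040 = 23775 km³/yr.
Box C: F(C→D) = (23775 + 13710) − 12280 = 25205 km³/yr.
Box D: F(D→E) = (25205 + 5624) − 15170 = 15659 km³/yr.
Box E: F(E→F) = (15659 + 8410) − 4747 = 19322 km³/yr.
Box F throughput = its input = 19322 km³/yr; τ = 9032 / 19322 = 0.4674 yr.

0.467 yr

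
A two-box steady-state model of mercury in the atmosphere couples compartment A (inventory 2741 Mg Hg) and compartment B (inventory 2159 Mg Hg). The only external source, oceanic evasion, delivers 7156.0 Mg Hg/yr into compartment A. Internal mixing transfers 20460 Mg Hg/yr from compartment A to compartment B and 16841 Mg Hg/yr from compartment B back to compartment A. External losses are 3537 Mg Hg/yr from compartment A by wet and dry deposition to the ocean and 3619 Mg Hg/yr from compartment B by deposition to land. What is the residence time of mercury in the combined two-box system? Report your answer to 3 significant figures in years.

For the system as a whole, the A↔B exchange is internal and contributes nothing to the throughput; only the external sinks remove mass.
M_total = 2741 + 2159 = 4900.0 Mg Hg.
ΣF_external_out = 3537 + 3619 = 7156.0 Mg Hg/yr.
τ = M_total / ΣF_ext = 4900.0 / 7156.0 = 0.6847 yr.

0.685 yr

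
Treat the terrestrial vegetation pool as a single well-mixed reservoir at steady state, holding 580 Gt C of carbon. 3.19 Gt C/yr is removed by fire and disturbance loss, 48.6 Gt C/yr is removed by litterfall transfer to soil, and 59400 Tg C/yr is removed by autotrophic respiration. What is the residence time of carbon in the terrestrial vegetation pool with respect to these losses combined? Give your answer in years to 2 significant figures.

Convert the autotrophic respiration flux: 59400 Tg C/yr = 59.40 Gt C/yr.
Total removal = 3.190 + 48.60 + 59.40 = 111.19 Gt C/yr.
τ = M / ΣF_out = 580 / 111.19 = 5.216 yr.

5.2 yr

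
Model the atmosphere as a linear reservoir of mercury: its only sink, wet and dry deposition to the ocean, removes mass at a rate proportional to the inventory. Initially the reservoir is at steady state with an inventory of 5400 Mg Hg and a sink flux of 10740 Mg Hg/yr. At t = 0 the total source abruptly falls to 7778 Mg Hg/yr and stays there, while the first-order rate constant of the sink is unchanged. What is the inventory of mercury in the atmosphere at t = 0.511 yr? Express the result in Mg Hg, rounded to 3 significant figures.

Residence time τ = M₀/F₀ = 0.5028 yr. The eventual steady state is M_∞ = M₀·(F₁/F₀) = 5400 × 7778/10740 = 3910.7 Mg Hg.
The anomaly ΔM(t) = M(t) − M_∞ decays as ΔM₀·e^(−t/τ) with ΔM₀ = 5400 − 3910.7 = 1489 Mg Hg.
At t = 0.511 yr, e^(−t/τ) = e^(−1.016) = 0.3619, so ΔM = 539.0 Mg Hg and M = 3910.7 + 539.0 = 4449.7 Mg Hg.

4450 Mg Hg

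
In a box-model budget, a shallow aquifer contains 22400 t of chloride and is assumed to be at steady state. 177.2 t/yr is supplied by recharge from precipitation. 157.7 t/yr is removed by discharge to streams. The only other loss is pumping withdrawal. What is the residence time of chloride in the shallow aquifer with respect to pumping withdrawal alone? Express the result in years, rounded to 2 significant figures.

At steady state ΣF_in = ΣF_out.
ΣF_in = 177.20 t/yr.
Pumping withdrawal flux = ΣF_in − (157.7) = 177.20 − 157.7 = 19.50 t/yr.
τ = M / F = 22400 / 19.50 = 1149 yr.

1100 yr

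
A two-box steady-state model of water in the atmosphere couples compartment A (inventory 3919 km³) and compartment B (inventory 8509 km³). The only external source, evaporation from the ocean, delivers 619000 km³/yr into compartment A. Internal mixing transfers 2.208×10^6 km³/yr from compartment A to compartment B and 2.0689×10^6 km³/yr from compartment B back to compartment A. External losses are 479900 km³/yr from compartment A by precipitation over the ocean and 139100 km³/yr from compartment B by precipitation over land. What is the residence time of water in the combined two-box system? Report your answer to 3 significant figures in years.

0.0201 yr

Residence time in the combined system uses the total inventory and the total *external* removal — internal exchanges between the two boxes cancel.
M_total = 3919 + 8509 = 12428 km³.
ΣF_external_out = 479900 + 139100 = 619000 km³/yr.
τ = M_total / ΣF_ext = 12428 / 619000 = 0.02008 yr.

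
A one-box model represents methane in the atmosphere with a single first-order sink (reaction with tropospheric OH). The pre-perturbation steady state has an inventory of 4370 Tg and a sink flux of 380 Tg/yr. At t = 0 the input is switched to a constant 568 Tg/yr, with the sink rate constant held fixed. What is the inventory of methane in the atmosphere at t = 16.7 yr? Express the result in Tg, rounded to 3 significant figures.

The sink rate constant is k = F₀/M₀ = 380/4370 = 0.08696 yr⁻¹.
Solving dM/dt = F₁ − kM with M(0) = M₀ gives M(t) = F₁/k + (M₀ − F₁/k)·e^(−kt).
F₁/k = 568/0.08696 = 6532.0 Tg; kt = 0.08696 × 16.7 = 1.452, e^(−kt) = 0.2341.
M(16.7) = 6532.0 + (4370 − 6532.0) × 0.2341 = 6532.0 − 506.0 = 6026.0 Tg.

6030 Tg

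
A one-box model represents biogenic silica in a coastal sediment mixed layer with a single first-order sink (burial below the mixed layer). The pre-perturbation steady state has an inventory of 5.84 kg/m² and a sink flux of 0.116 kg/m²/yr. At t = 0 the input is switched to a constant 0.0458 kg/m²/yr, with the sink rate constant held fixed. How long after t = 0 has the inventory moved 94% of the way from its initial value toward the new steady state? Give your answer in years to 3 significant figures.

142 yr

τ = M₀/F₀ = 5.84/0.116 = 50.34 yr.
The remaining gap fraction is e^(−t/τ); 94% covered ⇒ e^(−t/τ) = 0.0600.
t = −τ ln(0.0600) = 50.34 × 2.813 = 141.6 yr.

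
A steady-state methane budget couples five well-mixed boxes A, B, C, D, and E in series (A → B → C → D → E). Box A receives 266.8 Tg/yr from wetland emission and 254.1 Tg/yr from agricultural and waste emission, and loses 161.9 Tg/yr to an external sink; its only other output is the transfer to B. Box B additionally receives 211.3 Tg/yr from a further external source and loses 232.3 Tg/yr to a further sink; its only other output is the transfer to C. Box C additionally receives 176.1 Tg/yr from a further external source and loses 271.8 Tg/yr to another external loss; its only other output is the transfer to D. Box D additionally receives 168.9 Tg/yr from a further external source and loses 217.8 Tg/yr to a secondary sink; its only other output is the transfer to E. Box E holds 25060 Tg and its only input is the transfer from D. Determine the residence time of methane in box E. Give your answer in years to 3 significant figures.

Box A: F(A→B) = (266.8 + 254.1) − 161.9 = 359.00 Tg/yr.
Box B: F(B→C) = (359.00 + 211.3) − 232.3 = 338.00 Tg/yr.
Box C: F(C→D) = (338.00 + 176.1) − 271.8 = 242.30 Tg/yr.
Box D: F(D→E) = (242.30 + 168.9) − 217.8 = 193.40 Tg/yr.
Box E throughput = its input = 193.40 Tg/yr; τ = 25060 / 193.40 = 129.6 yr.

130 yr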